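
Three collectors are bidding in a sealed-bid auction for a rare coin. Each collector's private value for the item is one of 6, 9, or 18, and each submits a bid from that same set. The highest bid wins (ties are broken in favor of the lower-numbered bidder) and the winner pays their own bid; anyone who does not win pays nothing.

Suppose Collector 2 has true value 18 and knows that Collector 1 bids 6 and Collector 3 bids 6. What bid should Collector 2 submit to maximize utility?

Bid 6: loses, pays 0, utility 0.
Bid 9: wins, pays 9, utility 18 - 9 = 9.
Bid 18: wins, pays 18, utility 18 - 18 = 0.
The best choice is 9 with utility 9.

9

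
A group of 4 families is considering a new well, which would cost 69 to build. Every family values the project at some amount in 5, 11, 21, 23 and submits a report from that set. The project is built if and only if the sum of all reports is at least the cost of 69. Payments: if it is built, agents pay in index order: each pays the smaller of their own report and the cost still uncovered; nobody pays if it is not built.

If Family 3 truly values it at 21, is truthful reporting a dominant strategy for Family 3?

No

Consider the case where Family 1 reports 21, Family 2 reports 21 and Family 4 reports 21.
Truthful report 21: project built, pays 21, utility 21 - 21 = 0.
Report 11 instead: project built, pays 11, utility 21 - 11 = 10.
Since 10 > 0, reporting 11 is strictly better here, so truthful reporting is not dominant.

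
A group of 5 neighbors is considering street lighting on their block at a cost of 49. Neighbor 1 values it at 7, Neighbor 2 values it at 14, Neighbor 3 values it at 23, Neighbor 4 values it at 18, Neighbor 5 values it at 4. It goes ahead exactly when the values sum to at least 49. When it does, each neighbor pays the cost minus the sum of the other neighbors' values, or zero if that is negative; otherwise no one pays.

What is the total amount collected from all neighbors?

Total value 66 ≥ cost 49, so it is built.
Neighbor 1: others sum to 59; max(0, 49 - 59) = 0.
Neighbor 2: others sum to 52; max(0, 49 - 52) = 0.
Neighbor 3: others sum to 43; max(0, 49 - 43) = 6.
Neighbor 4: others sum to 48; max(0, 49 - 48) = 1.
Neighbor 5: others sum to 62; max(0, 49 - 62) = 0.
Total collected = 0 + 0 + 6 + 1 + 0 = 7.

7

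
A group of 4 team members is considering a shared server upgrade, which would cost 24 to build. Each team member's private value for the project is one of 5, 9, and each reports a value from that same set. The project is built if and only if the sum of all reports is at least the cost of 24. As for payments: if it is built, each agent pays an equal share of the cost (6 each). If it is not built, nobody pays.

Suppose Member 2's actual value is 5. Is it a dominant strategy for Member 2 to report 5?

Check each profile of the others' reports and compare truth against every alternative report.
Others report (5, 5, 5): truth gives 0, best alternative gives -1.
Others report (5, 5, 9): truth gives -1, best alternative gives -1.
Others report (5, 9, 5): truth gives -1, best alternative gives -1.
Others report (5, 9, 9): truth gives -1, best alternative gives -1.
Others report (9, 5, 5): truth gives -1, best alternative gives -1.
Others report (9, 5, 9): truth gives -1, best alternative gives -1.
(Remaining 2 profiles checked similarly; truth is weakly best in each.)
In every case the truthful report is at least as good as any alternative, so it is a dominant strategy.

Yes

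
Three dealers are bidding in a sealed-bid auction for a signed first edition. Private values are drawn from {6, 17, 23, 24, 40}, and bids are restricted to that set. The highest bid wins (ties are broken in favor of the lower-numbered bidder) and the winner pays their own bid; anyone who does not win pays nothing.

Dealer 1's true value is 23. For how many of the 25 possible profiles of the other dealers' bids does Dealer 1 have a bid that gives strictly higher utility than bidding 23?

4

Others bid (6, 6): truth gives 0; bid 6 gives 17 > 0. Violating.
Others bid (6, 17): truth gives 0; bid 17 gives 6 > 0. Violating.
Others bid (17, 6): truth gives 0; bid 17 gives 6 > 0. Violating.
Others bid (17, 17): truth gives 0; bid 17 gives 6 > 0. Violating.
Others bid (6, 23): truth gives 0; no alternative beats it.
Others bid (6, 24): truth gives 0; no alternative beats it.
(Checking all 25 profiles: 4 have a profitable deviation, 21 do not.)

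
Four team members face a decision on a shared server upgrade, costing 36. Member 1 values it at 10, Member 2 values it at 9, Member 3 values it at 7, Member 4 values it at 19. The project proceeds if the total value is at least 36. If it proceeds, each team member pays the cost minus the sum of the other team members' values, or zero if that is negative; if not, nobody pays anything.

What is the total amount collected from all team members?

Total value 45 ≥ cost 36, so it is built.
Member 1: others sum to 35; max(0, 36 - 35) = 1.
Member 2: others sum to 36; max(0, 36 - 36) = 0.
Member 3: others sum to 38; max(0, 36 - 38) = 0.
Member 4: others sum to 26; max(0, 36 - 26) = 10.
Total collected = 1 + 0 + 0 + 10 = 11.

11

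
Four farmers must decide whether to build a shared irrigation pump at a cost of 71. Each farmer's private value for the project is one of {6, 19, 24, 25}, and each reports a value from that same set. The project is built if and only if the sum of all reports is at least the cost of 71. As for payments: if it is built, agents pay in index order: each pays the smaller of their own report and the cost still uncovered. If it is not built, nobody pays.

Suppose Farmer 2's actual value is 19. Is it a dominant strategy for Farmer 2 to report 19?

Consider the case where Farmer 1 reports 19, Farmer 3 reports 24 and Farmer 4 reports 24.
Truthful report 19: project built, pays 19, utility 19 - 19 = 0.
Report 6 instead: project built, pays 6, utility 19 - 6 = 13.
Since 13 > 0, reporting 6 is strictly better here, so truthful reporting is not dominant.

No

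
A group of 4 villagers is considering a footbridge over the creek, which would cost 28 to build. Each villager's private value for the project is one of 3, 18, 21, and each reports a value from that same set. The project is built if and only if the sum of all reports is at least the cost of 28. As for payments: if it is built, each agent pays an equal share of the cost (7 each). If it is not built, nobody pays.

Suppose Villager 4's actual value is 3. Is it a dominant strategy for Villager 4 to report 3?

Yes

Check each profile of the others' reports and compare truth against every alternative report.
Others report (3, 3, 18): truth gives 0, best alternative gives -4.
Others report (3, 18, 3): truth gives 0, best alternative gives -4.
Others report (18, 3, 3): truth gives 0, best alternative gives -4.
Others report (3, 3, 21): truth gives -4, best alternative gives -4.
Others report (3, 18, 18): truth gives -4, best alternative gives -4.
Others report (3, 18, 21): truth gives -4, best alternative gives -4.
(Remaining 21 profiles checked similarly; truth is weakly best in each.)
In every case the truthful report is at least as good as any alternative, so it is a dominant strategy.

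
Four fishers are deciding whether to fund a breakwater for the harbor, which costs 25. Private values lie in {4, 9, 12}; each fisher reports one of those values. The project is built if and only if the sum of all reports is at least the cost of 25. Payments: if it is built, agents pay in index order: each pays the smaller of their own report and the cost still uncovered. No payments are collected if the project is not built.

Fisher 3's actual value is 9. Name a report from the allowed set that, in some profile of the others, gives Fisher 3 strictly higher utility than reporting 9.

Suppose Fisher 1 reports 4, Fisher 2 reports 9 and Fisher 4 reports 9.
Report 9: project built, pays 9, utility 9 - 9 = 0.
Report 4: project built, pays 4, utility 9 - 4 = 5.
So reporting 4 beats truth here (5 > 0).

4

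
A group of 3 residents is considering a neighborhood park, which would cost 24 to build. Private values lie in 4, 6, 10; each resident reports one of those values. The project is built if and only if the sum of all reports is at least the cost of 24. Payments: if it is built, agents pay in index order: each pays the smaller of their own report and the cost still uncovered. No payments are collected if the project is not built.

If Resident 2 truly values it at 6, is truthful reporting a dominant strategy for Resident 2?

Consider the case where Resident 1 reports 10 and Resident 3 reports 10.
Truthful report 6: project built, pays 6, utility 6 - 6 = 0.
Report 4 instead: project built, pays 4, utility 6 - 4 = 2.
Since 2 > 0, reporting 4 is strictly better here, so truthful reporting is not dominant.

No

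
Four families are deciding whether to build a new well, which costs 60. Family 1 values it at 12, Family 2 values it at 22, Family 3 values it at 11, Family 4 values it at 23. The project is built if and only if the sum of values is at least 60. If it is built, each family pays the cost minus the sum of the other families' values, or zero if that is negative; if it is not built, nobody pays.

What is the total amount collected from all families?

36

Total value 68 ≥ cost 60, so it is built.
Family 1: others sum to 56; max(0, 60 - 56) = 4.
Family 2: others sum to 46; max(0, 60 - 46) = 14.
Family 3: others sum to 57; max(0, 60 - 57) = 3.
Family 4: others sum to 45; max(0, 60 - 45) = 15.
Total collected = 4 + 14 + 3 + 15 = 36.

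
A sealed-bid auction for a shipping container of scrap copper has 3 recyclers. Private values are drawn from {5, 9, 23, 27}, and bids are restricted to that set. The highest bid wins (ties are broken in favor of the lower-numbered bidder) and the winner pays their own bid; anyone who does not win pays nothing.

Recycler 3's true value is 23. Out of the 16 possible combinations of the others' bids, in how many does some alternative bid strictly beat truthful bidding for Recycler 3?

1

Others bid (5, 5): truth gives 0; bid 9 gives 14 > 0. Violating.
Others bid (5, 9): truth gives 0; no alternative beats it.
Others bid (5, 23): truth gives 0; no alternative beats it.
(Checking all 16 profiles: 1 has a profitable deviation, 15 do not.)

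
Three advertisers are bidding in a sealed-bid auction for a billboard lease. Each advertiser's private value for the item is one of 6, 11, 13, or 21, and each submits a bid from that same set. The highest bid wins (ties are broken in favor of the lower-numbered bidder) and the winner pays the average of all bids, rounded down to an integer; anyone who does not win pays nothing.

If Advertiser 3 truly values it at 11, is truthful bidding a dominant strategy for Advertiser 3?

Consider the case where Advertiser 1 bids 6 and Advertiser 2 bids 11.
Truthful bid 11: loses, pays 0, utility 0.
Bid 13 instead: wins, pays 10, utility 11 - 10 = 1.
Since 1 > 0, bidding 13 is strictly better here, so truthful bidding is not dominant.

No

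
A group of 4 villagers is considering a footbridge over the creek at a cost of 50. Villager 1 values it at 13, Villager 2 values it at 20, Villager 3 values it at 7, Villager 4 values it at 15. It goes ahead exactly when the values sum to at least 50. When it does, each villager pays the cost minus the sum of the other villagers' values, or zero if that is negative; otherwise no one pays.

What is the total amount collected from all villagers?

35

Total value 55 ≥ cost 50, so it is built.
Villager 1: others sum to 42; max(0, 50 - 42) = 8.
Villager 2: others sum to 35; max(0, 50 - 35) = 15.
Villager 3: others sum to 48; max(0, 50 - 48) = 2.
Villager 4: others sum to 40; max(0, 50 - 40) = 10.
Total collected = 8 + 15 + 2 + 10 = 35.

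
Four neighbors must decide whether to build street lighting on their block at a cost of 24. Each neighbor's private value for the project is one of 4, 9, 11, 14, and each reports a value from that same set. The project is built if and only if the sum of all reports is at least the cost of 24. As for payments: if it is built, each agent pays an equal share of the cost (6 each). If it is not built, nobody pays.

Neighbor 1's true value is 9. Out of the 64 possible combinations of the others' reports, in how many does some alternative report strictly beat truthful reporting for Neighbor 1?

1

Others report (4, 4, 4): truth gives 0; report 14 gives 3 > 0. Violating.
Others report (4, 4, 9): truth gives 3; no alternative beats it.
Others report (4, 4, 11): truth gives 3; no alternative beats it.
(Checking all 64 profiles: 1 has a profitable deviation, 63 do not.)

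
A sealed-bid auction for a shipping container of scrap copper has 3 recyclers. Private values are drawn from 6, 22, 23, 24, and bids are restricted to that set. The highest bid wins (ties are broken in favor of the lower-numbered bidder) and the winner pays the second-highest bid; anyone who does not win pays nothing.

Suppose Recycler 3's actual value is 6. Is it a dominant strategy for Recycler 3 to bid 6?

Check each profile of the others' bids and compare truth against every alternative bid.
Others bid (6, 6): truth gives 0, best alternative gives 0.
Others bid (6, 22): truth gives 0, best alternative gives 0.
Others bid (6, 23): truth gives 0, best alternative gives 0.
Others bid (6, 24): truth gives 0, best alternative gives 0.
Others bid (22, 6): truth gives 0, best alternative gives 0.
Others bid (22, 22): truth gives 0, best alternative gives 0.
(Remaining 10 profiles checked similarly; truth is weakly best in each.)
In every case the truthful bid is at least as good as any alternative, so it is a dominant strategy.

Yes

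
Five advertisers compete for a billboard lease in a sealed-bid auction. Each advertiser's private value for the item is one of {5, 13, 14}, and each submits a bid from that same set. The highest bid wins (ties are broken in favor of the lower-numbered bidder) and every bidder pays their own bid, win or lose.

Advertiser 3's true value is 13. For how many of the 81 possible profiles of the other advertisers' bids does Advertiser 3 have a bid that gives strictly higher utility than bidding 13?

Others bid (5, 5, 5, 14): truth gives -13; bid 14 gives -1 > -13. Violating.
Others bid (5, 5, 13, 14): truth gives -13; bid 14 gives -1 > -13. Violating.
Others bid (5, 5, 14, 5): truth gives -13; bid 14 gives -1 > -13. Violating.
Others bid (5, 5, 14, 13): truth gives -13; bid 14 gives -1 > -13. Violating.
Others bid (5, 5, 5, 5): truth gives 0; no alternative beats it.
Others bid (5, 5, 5, 13): truth gives 0; no alternative beats it.
(Checking all 81 profiles: 77 have a profitable deviation, 4 do not.)

77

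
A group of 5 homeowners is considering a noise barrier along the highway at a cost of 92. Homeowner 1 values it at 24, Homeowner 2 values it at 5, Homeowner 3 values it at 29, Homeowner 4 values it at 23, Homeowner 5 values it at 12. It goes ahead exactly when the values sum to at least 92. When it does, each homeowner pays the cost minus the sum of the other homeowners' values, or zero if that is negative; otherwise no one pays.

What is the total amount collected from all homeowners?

88

Total value 93 ≥ cost 92, so it is built.
Homeowner 1: others sum to 69; max(0, 92 - 69) = 23.
Homeowner 2: others sum to 88; max(0, 92 - 88) = 4.
Homeowner 3: others sum to 64; max(0, 92 - 64) = 28.
Homeowner 4: others sum to 70; max(0, 92 - 70) = 22.
Homeowner 5: others sum to 81; max(0, 92 - 81) = 11.
Total collected = 23 + 4 + 28 + 22 + 11 = 88.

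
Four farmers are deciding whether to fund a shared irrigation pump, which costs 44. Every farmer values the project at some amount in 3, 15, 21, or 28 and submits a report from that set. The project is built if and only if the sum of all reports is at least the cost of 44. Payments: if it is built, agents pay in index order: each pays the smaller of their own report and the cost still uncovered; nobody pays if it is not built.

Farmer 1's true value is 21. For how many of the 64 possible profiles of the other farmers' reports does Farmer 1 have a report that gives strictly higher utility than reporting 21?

Others report (3, 3, 28): truth gives 0; report 15 gives 6 > 0. Violating.
Others report (3, 15, 15): truth gives 0; report 15 gives 6 > 0. Violating.
Others report (3, 15, 21): truth gives 0; report 15 gives 6 > 0. Violating.
Others report (3, 15, 28): truth gives 0; report 3 gives 18 > 0. Violating.
Others report (3, 3, 3): truth gives 0; no alternative beats it.
Others report (3, 3, 15): truth gives 0; no alternative beats it.
(Checking all 64 profiles: 57 have a profitable deviation, 7 do not.)

57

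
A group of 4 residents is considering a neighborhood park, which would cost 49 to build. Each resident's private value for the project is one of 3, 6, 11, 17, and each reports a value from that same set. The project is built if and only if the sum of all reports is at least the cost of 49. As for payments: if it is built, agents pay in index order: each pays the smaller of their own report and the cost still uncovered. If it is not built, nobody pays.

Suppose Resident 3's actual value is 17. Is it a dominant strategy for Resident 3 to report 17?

Consider the case where Resident 1 reports 6, Resident 2 reports 17 and Resident 4 reports 17.
Truthful report 17: project built, pays 17, utility 17 - 17 = 0.
Report 11 instead: project built, pays 11, utility 17 - 11 = 6.
Since 6 > 0, reporting 11 is strictly better here, so truthful reporting is not dominant.

No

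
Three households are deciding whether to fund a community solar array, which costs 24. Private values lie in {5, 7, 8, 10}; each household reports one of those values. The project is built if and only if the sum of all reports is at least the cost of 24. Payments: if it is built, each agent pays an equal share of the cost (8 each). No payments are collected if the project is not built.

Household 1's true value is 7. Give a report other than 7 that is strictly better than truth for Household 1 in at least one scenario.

Suppose Household 2 reports 7 and Household 3 reports 10.
Report 7: project built, pays 8, utility 7 - 8 = -1.
Report 5: project not built, utility 0.
So reporting 5 beats truth here (0 > -1).

5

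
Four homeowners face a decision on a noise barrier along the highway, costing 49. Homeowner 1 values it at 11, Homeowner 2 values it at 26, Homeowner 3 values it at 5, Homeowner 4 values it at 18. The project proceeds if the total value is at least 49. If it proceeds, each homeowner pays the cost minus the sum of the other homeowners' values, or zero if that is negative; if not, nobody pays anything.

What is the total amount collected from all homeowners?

Total value 60 ≥ cost 49, so it is built.
Homeowner 1: others sum to 49; max(0, 49 - 49) = 0.
Homeowner 2: others sum to 34; max(0, 49 - 34) = 15.
Homeowner 3: others sum to 55; max(0, 49 - 55) = 0.
Homeowner 4: others sum to 42; max(0, 49 - 42) = 7.
Total collected = 0 + 15 + 0 + 7 = 22.

22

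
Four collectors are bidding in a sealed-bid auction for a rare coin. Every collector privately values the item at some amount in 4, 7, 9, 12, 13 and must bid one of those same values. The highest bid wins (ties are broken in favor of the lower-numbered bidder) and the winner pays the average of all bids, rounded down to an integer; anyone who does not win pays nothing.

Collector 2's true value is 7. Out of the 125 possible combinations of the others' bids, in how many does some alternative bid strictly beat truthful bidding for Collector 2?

5

Others bid (4, 4, 9): truth gives 0; bid 9 gives 1 > 0. Violating.
Others bid (4, 9, 4): truth gives 0; bid 9 gives 1 > 0. Violating.
Others bid (7, 4, 4): truth gives 0; bid 9 gives 1 > 0. Violating.
Others bid (7, 4, 7): truth gives 0; bid 9 gives 1 > 0. Violating.
Others bid (4, 4, 4): truth gives 3; no alternative beats it.
Others bid (4, 4, 7): truth gives 2; no alternative beats it.
(Checking all 125 profiles: 5 have a profitable deviation, 120 do not.)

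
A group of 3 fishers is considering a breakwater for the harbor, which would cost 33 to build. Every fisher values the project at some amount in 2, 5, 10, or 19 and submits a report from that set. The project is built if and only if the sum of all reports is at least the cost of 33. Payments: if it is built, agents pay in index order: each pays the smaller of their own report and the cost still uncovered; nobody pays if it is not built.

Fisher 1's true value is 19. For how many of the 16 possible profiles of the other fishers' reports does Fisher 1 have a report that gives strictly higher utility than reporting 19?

Others report (5, 19): truth gives 0; report 10 gives 9 > 0. Violating.
Others report (10, 19): truth gives 0; report 5 gives 14 > 0. Violating.
Others report (19, 5): truth gives 0; report 10 gives 9 > 0. Violating.
Others report (19, 10): truth gives 0; report 5 gives 14 > 0. Violating.
Others report (2, 2): truth gives 0; no alternative beats it.
Others report (2, 5): truth gives 0; no alternative beats it.
(Checking all 16 profiles: 5 have a profitable deviation, 11 do not.)

5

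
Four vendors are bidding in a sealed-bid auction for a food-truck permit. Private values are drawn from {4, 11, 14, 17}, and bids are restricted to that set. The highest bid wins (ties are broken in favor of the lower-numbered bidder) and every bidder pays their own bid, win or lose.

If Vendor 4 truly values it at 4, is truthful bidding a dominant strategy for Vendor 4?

Check each profile of the others' bids and compare truth against every alternative bid.
Others bid (4, 4, 14): truth gives -4, best alternative gives -11.
Others bid (4, 4, 17): truth gives -4, best alternative gives -11.
Others bid (4, 11, 14): truth gives -4, best alternative gives -11.
Others bid (4, 11, 17): truth gives -4, best alternative gives -11.
Others bid (4, 14, 4): truth gives -4, best alternative gives -11.
Others bid (4, 14, 11): truth gives -4, best alternative gives -11.
(Remaining 58 profiles checked similarly; truth is weakly best in each.)
In every case the truthful bid is at least as good as any alternative, so it is a dominant strategy.

Yes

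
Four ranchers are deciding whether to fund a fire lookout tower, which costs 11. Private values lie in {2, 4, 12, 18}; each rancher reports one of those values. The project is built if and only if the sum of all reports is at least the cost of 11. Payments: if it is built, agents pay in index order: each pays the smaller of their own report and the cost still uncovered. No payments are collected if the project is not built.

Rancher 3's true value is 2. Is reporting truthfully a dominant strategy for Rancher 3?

Yes

Check each profile of the others' reports and compare truth against every alternative report.
Others report (2, 2, 4): truth gives 0, best alternative gives -2.
Others report (2, 2, 12): truth gives 0, best alternative gives -2.
Others report (2, 2, 18): truth gives 0, best alternative gives -2.
Others report (2, 4, 2): truth gives 0, best alternative gives -2.
Others report (2, 4, 4): truth gives 0, best alternative gives -2.
Others report (2, 4, 12): truth gives 0, best alternative gives -2.
(Remaining 58 profiles checked similarly; truth is weakly best in each.)
In every case the truthful report is at least as good as any alternative, so it is a dominant strategy.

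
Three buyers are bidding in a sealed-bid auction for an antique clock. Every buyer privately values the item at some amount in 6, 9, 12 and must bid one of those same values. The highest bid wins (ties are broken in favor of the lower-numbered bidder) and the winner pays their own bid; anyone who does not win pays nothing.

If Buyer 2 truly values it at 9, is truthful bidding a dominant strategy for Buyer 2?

Check each profile of the others' bids and compare truth against every alternative bid.
Others bid (6, 6): truth gives 0, best alternative gives 0.
Others bid (6, 9): truth gives 0, best alternative gives 0.
Others bid (6, 12): truth gives 0, best alternative gives 0.
Others bid (9, 6): truth gives 0, best alternative gives 0.
Others bid (9, 9): truth gives 0, best alternative gives 0.
Others bid (9, 12): truth gives 0, best alternative gives 0.
(Remaining 3 profiles checked similarly; truth is weakly best in each.)
In every case the truthful bid is at least as good as any alternative, so it is a dominant strategy.

Yes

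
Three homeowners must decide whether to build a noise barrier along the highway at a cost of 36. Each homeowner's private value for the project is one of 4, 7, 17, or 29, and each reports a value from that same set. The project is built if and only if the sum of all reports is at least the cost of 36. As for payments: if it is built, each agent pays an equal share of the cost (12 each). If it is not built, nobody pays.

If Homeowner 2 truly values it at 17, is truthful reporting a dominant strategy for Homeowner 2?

Consider the case where Homeowner 1 reports 4 and Homeowner 3 reports 4.
Truthful report 17: project not built, utility 0.
Report 29 instead: project built, pays 12, utility 17 - 12 = 5.
Since 5 > 0, reporting 29 is strictly better here, so truthful reporting is not dominant.

No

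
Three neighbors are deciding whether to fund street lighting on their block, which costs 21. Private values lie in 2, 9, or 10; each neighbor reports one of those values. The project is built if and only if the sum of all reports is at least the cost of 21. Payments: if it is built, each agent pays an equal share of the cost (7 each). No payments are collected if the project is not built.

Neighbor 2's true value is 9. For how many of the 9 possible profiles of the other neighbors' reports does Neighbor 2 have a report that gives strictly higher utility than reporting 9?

2

Others report (2, 9): truth gives 0; report 10 gives 2 > 0. Violating.
Others report (9, 2): truth gives 0; report 10 gives 2 > 0. Violating.
Others report (2, 2): truth gives 0; no alternative beats it.
Others report (2, 10): truth gives 2; no alternative beats it.
(Checking all 9 profiles: 2 have a profitable deviation, 7 do not.)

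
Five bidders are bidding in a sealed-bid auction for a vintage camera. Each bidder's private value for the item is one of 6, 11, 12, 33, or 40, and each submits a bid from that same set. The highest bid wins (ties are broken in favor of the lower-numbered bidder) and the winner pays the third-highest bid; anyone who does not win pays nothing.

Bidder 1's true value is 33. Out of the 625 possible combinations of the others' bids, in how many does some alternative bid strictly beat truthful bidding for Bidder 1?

Others bid (6, 6, 6, 40): truth gives 0; bid 40 gives 27 > 0. Violating.
Others bid (6, 6, 11, 40): truth gives 0; bid 40 gives 22 > 0. Violating.
Others bid (6, 6, 12, 40): truth gives 0; bid 40 gives 21 > 0. Violating.
Others bid (6, 6, 40, 6): truth gives 0; bid 40 gives 27 > 0. Violating.
Others bid (6, 6, 6, 6): truth gives 27; no alternative beats it.
Others bid (6, 6, 6, 11): truth gives 27; no alternative beats it.
(Checking all 625 profiles: 108 have a profitable deviation, 517 do not.)

108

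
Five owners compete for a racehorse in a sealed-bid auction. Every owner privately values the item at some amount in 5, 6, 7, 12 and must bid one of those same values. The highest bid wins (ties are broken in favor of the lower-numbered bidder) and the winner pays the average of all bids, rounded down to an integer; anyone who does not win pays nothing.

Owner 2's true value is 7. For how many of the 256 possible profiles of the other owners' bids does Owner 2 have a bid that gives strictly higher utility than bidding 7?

2

Others bid (5, 6, 6, 6): truth gives 1; bid 6 gives 2 > 1. Violating.
Others bid (7, 5, 5, 5): truth gives 0; bid 12 gives 1 > 0. Violating.
Others bid (5, 5, 5, 5): truth gives 2; no alternative beats it.
Others bid (5, 5, 5, 6): truth gives 2; no alternative beats it.
(Checking all 256 profiles: 2 have a profitable deviation, 254 do not.)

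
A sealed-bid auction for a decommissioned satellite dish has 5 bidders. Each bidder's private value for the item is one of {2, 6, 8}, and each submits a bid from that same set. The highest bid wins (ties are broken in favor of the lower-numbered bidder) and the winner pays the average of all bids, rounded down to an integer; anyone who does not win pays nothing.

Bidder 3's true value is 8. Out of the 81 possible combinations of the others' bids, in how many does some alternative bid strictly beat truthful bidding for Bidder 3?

3

Others bid (2, 2, 2, 2): truth gives 5; bid 6 gives 6 > 5. Violating.
Others bid (2, 2, 2, 6): truth gives 4; bid 6 gives 5 > 4. Violating.
Others bid (2, 2, 6, 2): truth gives 4; bid 6 gives 5 > 4. Violating.
Others bid (2, 2, 2, 8): truth gives 4; no alternative beats it.
Others bid (2, 2, 6, 6): truth gives 4; no alternative beats it.
(Checking all 81 profiles: 3 have a profitable deviation, 78 do not.)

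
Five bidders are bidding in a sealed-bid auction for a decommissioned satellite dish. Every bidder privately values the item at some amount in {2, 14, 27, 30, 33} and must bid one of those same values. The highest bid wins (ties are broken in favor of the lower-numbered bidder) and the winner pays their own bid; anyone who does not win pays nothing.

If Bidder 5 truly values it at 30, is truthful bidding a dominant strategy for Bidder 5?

No

Consider the case where Bidder 1 bids 2, Bidder 2 bids 2, Bidder 3 bids 2 and Bidder 4 bids 2.
Truthful bid 30: wins, pays 30, utility 30 - 30 = 0.
Bid 14 instead: wins, pays 14, utility 30 - 14 = 16.
Since 16 > 0, bidding 14 is strictly better here, so truthful bidding is not dominant.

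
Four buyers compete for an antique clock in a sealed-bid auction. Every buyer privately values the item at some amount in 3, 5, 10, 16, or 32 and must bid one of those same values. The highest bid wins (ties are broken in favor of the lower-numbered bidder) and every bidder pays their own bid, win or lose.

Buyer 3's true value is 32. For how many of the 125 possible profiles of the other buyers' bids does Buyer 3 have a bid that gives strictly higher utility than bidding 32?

Others bid (3, 3, 3): truth gives 0; bid 5 gives 27 > 0. Violating.
Others bid (3, 3, 5): truth gives 0; bid 5 gives 27 > 0. Violating.
Others bid (3, 3, 10): truth gives 0; bid 10 gives 22 > 0. Violating.
Others bid (3, 3, 16): truth gives 0; bid 16 gives 16 > 0. Violating.
Others bid (3, 3, 32): truth gives 0; no alternative beats it.
Others bid (3, 5, 32): truth gives 0; no alternative beats it.
(Checking all 125 profiles: 81 have a profitable deviation, 44 do not.)

81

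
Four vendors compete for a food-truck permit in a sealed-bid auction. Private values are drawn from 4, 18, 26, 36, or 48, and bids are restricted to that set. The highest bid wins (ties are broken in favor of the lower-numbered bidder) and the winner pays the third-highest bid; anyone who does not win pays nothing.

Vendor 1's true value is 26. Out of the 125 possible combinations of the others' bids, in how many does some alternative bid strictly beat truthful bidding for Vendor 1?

24

Others bid (4, 4, 36): truth gives 0; bid 36 gives 22 > 0. Violating.
Others bid (4, 4, 48): truth gives 0; bid 48 gives 22 > 0. Violating.
Others bid (4, 18, 36): truth gives 0; bid 36 gives 8 > 0. Violating.
Others bid (4, 18, 48): truth gives 0; bid 48 gives 8 > 0. Violating.
Others bid (4, 4, 4): truth gives 22; no alternative beats it.
Others bid (4, 4, 18): truth gives 22; no alternative beats it.
(Checking all 125 profiles: 24 have a profitable deviation, 101 do not.)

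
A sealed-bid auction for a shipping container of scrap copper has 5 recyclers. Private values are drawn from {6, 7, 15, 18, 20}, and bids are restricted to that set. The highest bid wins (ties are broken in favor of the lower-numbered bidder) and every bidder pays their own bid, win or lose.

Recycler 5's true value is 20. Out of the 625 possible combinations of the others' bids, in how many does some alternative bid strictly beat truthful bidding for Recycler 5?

Others bid (6, 6, 6, 6): truth gives 0; bid 7 gives 13 > 0. Violating.
Others bid (6, 6, 6, 7): truth gives 0; bid 15 gives 5 > 0. Violating.
Others bid (6, 6, 6, 15): truth gives 0; bid 18 gives 2 > 0. Violating.
Others bid (6, 6, 6, 20): truth gives -20; bid 6 gives -6 > -20. Violating.
Others bid (6, 6, 6, 18): truth gives 0; no alternative beats it.
Others bid (6, 6, 7, 18): truth gives 0; no alternative beats it.
(Checking all 625 profiles: 450 have a profitable deviation, 175 do not.)

450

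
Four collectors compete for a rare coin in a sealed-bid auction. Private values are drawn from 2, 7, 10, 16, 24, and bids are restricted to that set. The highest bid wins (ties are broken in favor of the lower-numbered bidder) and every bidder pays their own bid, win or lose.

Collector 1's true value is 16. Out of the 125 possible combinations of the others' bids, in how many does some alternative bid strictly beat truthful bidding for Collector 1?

Others bid (2, 2, 2): truth gives 0; bid 2 gives 14 > 0. Violating.
Others bid (2, 2, 7): truth gives 0; bid 7 gives 9 > 0. Violating.
Others bid (2, 2, 10): truth gives 0; bid 10 gives 6 > 0. Violating.
Others bid (2, 2, 24): truth gives -16; bid 2 gives -2 > -16. Violating.
Others bid (2, 2, 16): truth gives 0; no alternative beats it.
Others bid (2, 7, 16): truth gives 0; no alternative beats it.
(Checking all 125 profiles: 88 have a profitable deviation, 37 do not.)

88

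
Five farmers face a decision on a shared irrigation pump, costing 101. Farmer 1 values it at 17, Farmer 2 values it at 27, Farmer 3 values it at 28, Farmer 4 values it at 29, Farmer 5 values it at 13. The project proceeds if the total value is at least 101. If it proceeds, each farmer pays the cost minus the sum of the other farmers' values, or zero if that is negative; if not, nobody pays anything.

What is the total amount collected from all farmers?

Total value 114 ≥ cost 101, so it is built.
Farmer 1: others sum to 97; max(0, 101 - 97) = 4.
Farmer 2: others sum to 87; max(0, 101 - 87) = 14.
Farmer 3: others sum to 86; max(0, 101 - 86) = 15.
Farmer 4: others sum to 85; max(0, 101 - 85) = 16.
Farmer 5: others sum to 101; max(0, 101 - 101) = 0.
Total collected = 4 + 14 + 15 + 16 + 0 = 49.

49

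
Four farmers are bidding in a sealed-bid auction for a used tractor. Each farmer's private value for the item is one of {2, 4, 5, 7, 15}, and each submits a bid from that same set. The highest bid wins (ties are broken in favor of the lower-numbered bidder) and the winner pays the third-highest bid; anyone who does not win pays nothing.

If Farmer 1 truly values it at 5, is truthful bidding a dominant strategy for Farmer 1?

No

Consider the case where Farmer 2 bids 2, Farmer 3 bids 2 and Farmer 4 bids 7.
Truthful bid 5: loses, pays 0, utility 0.
Bid 7 instead: wins, pays 2, utility 5 - 2 = 3.
Since 3 > 0, bidding 7 is strictly better here, so truthful bidding is not dominant.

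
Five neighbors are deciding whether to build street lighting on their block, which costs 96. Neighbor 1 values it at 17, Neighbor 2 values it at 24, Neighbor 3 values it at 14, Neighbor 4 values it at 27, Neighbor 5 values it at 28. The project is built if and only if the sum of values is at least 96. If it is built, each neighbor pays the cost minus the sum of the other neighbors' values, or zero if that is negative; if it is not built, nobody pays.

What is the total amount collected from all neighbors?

Total value 110 ≥ cost 96, so it is built.
Neighbor 1: others sum to 93; max(0, 96 - 93) = 3.
Neighbor 2: others sum to 86; max(0, 96 - 86) = 10.
Neighbor 3: others sum to 96; max(0, 96 - 96) = 0.
Neighbor 4: others sum to 83; max(0, 96 - 83) = 13.
Neighbor 5: others sum to 82; max(0, 96 - 82) = 14.
Total collected = 3 + 10 + 0 + 13 + 14 = 40.

40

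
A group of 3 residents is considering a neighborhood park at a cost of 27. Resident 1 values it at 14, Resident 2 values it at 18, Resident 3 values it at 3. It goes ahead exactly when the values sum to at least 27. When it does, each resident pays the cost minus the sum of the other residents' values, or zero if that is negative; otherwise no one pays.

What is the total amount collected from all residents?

16

Total value 35 ≥ cost 27, so it is built.
Resident 1: others sum to 21; max(0, 27 - 21) = 6.
Resident 2: others sum to 17; max(0, 27 - 17) = 10.
Resident 3: others sum to 32; max(0, 27 - 32) = 0.
Total collected = 6 + 10 + 0 = 16.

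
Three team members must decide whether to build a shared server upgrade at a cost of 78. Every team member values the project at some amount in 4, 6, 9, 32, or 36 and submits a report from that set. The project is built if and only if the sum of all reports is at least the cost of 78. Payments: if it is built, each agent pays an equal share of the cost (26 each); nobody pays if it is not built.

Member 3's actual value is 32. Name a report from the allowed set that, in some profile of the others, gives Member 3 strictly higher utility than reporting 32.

Suppose Member 1 reports 6 and Member 2 reports 36.
Report 32: project not built, utility 0.
Report 36: project built, pays 26, utility 32 - 26 = 6.
So reporting 36 beats truth here (6 > 0).

36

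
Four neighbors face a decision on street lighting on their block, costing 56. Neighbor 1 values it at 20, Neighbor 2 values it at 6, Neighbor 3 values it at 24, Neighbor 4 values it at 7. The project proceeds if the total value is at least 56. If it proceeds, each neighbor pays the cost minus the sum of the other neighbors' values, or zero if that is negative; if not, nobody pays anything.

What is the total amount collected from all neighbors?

Total value 57 ≥ cost 56, so it is built.
Neighbor 1: others sum to 37; max(0, 56 - 37) = 19.
Neighbor 2: others sum to 51; max(0, 56 - 51) = 5.
Neighbor 3: others sum to 33; max(0, 56 - 33) = 23.
Neighbor 4: others sum to 50; max(0, 56 - 50) = 6.
Total collected = 19 + 5 + 23 + 6 = 53.

53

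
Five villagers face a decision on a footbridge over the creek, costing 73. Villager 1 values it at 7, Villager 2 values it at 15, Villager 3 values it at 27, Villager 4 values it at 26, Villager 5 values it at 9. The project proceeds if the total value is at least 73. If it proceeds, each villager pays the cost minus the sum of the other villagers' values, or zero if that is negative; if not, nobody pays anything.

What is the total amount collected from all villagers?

35

Total value 84 ≥ cost 73, so it is built.
Villager 1: others sum to 77; max(0, 73 - 77) = 0.
Villager 2: others sum to 69; max(0, 73 - 69) = 4.
Villager 3: others sum to 57; max(0, 73 - 57) = 16.
Villager 4: others sum to 58; max(0, 73 - 58) = 15.
Villager 5: others sum to 75; max(0, 73 - 75) = 0.
Total collected = 0 + 4 + 16 + 15 + 0 = 35.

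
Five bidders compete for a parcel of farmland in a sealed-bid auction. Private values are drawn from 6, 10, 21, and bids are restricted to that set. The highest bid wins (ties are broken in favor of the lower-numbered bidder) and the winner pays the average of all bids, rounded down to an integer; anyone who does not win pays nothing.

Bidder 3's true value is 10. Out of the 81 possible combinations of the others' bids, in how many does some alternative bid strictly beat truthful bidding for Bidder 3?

Others bid (6, 10, 6, 6): truth gives 0; bid 21 gives 1 > 0. Violating.
Others bid (10, 6, 6, 6): truth gives 0; bid 21 gives 1 > 0. Violating.
Others bid (6, 6, 6, 6): truth gives 4; no alternative beats it.
Others bid (6, 6, 6, 10): truth gives 3; no alternative beats it.
(Checking all 81 profiles: 2 have a profitable deviation, 79 do not.)

2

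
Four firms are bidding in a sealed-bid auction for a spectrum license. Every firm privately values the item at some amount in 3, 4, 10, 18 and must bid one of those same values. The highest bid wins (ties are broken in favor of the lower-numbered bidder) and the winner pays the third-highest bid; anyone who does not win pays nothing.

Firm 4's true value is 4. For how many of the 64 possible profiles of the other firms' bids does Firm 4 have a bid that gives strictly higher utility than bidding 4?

6

Others bid (3, 3, 4): truth gives 0; bid 10 gives 1 > 0. Violating.
Others bid (3, 3, 10): truth gives 0; bid 18 gives 1 > 0. Violating.
Others bid (3, 4, 3): truth gives 0; bid 10 gives 1 > 0. Violating.
Others bid (3, 10, 3): truth gives 0; bid 18 gives 1 > 0. Violating.
Others bid (3, 3, 3): truth gives 1; no alternative beats it.
Others bid (3, 3, 18): truth gives 0; no alternative beats it.
(Checking all 64 profiles: 6 have a profitable deviation, 58 do not.)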